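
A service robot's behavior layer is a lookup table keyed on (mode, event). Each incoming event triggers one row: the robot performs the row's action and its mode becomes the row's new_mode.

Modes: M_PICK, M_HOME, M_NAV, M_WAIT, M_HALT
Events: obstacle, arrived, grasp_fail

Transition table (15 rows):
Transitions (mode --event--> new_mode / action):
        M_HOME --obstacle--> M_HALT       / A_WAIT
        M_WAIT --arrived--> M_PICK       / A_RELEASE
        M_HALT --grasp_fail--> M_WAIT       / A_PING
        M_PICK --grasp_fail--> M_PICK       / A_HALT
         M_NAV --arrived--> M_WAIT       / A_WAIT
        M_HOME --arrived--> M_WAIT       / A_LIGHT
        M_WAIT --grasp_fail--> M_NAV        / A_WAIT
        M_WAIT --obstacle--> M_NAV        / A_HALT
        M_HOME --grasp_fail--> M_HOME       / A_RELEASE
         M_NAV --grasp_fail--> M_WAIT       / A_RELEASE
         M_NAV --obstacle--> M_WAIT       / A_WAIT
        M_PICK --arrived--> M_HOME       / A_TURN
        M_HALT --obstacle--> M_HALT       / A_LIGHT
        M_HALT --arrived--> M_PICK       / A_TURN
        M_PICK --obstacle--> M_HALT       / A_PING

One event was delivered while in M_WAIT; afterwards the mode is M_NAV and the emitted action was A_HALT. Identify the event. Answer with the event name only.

try obstacle: (M_WAIT, obstacle) → (M_NAV, A_HALT)  ← matches
try arrived: (M_WAIT, arrived) → (M_PICK, A_RELEASE)
try grasp_fail: (M_WAIT, grasp_fail) → (M_NAV, A_WAIT)

obstacle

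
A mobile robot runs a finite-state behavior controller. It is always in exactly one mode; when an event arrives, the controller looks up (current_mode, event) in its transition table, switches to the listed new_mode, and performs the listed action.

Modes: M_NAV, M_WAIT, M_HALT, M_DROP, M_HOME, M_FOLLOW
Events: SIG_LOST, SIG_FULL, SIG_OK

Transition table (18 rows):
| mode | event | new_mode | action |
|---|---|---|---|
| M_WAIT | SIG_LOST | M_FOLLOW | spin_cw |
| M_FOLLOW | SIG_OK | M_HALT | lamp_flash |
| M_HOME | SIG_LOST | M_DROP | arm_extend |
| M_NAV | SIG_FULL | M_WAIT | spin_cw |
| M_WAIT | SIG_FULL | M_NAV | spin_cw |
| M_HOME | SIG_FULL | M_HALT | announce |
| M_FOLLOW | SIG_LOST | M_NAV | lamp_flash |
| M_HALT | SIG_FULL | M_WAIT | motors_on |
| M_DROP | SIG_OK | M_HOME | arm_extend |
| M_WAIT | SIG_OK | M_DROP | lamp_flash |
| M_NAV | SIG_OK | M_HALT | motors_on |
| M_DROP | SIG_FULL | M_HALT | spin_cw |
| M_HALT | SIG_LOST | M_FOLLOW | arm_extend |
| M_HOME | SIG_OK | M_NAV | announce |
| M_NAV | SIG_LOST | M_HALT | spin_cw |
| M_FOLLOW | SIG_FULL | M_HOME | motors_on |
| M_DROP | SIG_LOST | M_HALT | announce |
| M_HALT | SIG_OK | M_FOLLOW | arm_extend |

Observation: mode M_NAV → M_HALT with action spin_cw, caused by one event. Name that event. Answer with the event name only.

try SIG_LOST: (M_NAV, SIG_LOST) → (M_HALT, spin_cw)  ← matches
try SIG_FULL: (M_NAV, SIG_FULL) → (M_WAIT, spin_cw)
try SIG_OK: (M_NAV, SIG_OK) → (M_HALT, motors_on)

SIG_LOST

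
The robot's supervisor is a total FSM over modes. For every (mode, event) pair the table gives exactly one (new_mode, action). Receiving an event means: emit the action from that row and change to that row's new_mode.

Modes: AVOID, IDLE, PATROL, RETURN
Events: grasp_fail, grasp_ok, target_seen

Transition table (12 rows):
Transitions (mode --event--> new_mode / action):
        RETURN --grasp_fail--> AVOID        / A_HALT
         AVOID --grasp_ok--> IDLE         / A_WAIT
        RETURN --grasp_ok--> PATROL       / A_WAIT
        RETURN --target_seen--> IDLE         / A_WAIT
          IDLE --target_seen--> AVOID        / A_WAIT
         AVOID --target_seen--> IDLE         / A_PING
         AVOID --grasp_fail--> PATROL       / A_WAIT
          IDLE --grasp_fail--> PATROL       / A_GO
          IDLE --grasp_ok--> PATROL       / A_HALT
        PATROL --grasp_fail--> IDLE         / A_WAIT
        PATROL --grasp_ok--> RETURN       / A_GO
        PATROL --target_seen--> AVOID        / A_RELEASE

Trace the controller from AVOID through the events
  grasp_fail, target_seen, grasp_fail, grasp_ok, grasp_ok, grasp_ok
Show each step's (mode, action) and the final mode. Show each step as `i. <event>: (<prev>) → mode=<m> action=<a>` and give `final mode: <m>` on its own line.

1. grasp_fail: (AVOID) → mode=PATROL action=A_WAIT
2. target_seen: (PATROL) → mode=AVOID action=A_RELEASE
3. grasp_fail: (AVOID) → mode=PATROL action=A_WAIT
4. grasp_ok: (PATROL) → mode=RETURN action=A_GO
5. grasp_ok: (RETURN) → mode=PATROL action=A_WAIT
6. grasp_ok: (PATROL) → mode=RETURN action=A_GO

final mode: RETURN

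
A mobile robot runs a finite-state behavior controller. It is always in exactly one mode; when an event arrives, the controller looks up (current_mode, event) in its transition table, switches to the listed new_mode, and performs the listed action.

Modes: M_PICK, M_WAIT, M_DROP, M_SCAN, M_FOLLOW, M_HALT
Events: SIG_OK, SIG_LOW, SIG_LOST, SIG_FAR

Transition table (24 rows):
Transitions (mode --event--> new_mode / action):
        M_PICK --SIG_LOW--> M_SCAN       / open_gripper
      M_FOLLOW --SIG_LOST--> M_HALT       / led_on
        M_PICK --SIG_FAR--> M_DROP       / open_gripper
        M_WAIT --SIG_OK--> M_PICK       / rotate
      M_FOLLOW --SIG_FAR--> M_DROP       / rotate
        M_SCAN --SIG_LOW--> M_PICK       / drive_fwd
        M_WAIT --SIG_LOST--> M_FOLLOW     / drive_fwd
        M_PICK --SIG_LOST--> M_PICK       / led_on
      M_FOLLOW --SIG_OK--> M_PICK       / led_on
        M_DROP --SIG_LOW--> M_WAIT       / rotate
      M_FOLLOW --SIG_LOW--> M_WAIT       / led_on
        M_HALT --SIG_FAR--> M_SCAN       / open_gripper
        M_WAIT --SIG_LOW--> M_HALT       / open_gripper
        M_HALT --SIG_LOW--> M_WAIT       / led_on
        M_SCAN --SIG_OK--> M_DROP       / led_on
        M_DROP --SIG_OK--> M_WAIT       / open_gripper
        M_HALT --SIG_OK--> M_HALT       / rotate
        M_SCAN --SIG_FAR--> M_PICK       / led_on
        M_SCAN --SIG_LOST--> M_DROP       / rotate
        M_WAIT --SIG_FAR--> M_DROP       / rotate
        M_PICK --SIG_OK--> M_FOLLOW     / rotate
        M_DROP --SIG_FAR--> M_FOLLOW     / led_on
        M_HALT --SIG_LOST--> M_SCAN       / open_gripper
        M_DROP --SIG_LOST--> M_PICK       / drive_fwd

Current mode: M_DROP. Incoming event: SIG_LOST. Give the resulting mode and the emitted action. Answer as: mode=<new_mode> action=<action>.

current mode = M_DROP; filter table to that mode:
  (M_DROP, SIG_LOW) → (M_WAIT, rotate)
  (M_DROP, SIG_OK) → (M_WAIT, open_gripper)
  (M_DROP, SIG_FAR) → (M_FOLLOW, led_on)
  (M_DROP, SIG_LOST) → (M_PICK, drive_fwd)  ← event matches
event = SIG_LOST selects (M_PICK, drive_fwd)

mode=M_PICK action=drive_fwd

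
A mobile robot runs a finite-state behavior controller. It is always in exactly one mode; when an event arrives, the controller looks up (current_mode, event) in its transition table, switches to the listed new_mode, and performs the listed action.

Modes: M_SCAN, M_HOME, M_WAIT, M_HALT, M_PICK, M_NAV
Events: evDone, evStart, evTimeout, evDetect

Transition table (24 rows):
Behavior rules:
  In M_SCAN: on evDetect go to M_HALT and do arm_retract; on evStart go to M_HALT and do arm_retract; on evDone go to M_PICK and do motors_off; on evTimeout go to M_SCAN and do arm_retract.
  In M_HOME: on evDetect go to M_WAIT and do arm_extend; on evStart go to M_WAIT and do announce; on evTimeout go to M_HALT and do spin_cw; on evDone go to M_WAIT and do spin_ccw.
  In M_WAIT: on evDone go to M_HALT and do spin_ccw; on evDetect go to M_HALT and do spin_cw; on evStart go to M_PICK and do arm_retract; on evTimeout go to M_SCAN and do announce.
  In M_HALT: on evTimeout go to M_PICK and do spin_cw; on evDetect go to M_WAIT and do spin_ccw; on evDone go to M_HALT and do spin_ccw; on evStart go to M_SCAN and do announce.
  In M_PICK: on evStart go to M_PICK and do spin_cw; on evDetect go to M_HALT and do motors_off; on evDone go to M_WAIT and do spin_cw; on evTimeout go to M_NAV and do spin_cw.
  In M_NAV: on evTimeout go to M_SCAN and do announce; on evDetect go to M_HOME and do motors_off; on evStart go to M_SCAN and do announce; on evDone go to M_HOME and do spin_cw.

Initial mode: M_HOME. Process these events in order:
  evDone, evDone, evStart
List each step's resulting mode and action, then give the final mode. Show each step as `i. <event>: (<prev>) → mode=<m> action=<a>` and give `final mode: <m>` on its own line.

1. evDone: (M_HOME) → mode=M_WAIT action=spin_ccw
2. evDone: (M_WAIT) → mode=M_HALT action=spin_ccw
3. evStart: (M_HALT) → mode=M_SCAN action=announce

final mode: M_SCAN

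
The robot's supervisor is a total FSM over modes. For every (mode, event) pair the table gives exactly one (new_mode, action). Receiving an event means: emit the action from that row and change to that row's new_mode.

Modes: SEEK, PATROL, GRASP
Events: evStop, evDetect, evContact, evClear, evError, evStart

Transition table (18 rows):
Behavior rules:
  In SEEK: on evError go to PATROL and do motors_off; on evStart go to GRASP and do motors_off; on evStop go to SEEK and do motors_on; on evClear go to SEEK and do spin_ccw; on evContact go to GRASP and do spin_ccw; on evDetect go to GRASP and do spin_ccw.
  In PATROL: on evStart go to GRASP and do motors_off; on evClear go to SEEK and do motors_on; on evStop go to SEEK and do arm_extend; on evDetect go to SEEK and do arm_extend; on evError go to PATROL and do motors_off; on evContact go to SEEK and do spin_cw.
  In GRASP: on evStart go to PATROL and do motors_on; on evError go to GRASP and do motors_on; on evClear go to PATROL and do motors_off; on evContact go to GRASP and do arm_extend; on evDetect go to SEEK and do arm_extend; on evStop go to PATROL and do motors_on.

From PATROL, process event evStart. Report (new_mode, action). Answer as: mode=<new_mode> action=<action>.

mode=GRASP action=motors_off

current mode = PATROL; filter table to that mode:
  (PATROL, evStart) → (GRASP, motors_off)  ← event matches
  (PATROL, evClear) → (SEEK, motors_on)
  (PATROL, evStop) → (SEEK, arm_extend)
  (PATROL, evDetect) → (SEEK, arm_extend)
  (PATROL, evError) → (PATROL, motors_off)
  (PATROL, evContact) → (SEEK, spin_cw)
event = evStart selects (GRASP, motors_off)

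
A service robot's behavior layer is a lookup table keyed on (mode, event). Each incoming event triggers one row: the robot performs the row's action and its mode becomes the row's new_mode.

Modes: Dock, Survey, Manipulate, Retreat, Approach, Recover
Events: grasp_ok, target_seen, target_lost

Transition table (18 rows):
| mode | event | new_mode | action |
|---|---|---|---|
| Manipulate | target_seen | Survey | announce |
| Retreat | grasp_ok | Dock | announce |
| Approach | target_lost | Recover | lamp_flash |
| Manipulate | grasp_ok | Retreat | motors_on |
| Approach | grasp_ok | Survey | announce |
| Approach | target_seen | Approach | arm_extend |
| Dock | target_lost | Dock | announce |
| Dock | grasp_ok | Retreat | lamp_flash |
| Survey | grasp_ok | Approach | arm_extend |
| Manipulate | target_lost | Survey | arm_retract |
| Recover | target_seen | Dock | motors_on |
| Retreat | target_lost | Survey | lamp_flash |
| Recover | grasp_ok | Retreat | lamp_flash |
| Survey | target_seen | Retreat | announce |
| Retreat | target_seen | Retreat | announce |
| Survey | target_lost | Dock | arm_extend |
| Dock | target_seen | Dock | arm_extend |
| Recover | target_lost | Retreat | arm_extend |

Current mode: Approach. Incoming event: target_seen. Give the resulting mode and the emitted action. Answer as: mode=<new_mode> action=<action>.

mode=Approach action=arm_extend

current mode = Approach; filter table to that mode:
  (Approach, target_lost) → (Recover, lamp_flash)
  (Approach, grasp_ok) → (Survey, announce)
  (Approach, target_seen) → (Approach, arm_extend)  ← event matches
event = target_seen selects (Approach, arm_extend)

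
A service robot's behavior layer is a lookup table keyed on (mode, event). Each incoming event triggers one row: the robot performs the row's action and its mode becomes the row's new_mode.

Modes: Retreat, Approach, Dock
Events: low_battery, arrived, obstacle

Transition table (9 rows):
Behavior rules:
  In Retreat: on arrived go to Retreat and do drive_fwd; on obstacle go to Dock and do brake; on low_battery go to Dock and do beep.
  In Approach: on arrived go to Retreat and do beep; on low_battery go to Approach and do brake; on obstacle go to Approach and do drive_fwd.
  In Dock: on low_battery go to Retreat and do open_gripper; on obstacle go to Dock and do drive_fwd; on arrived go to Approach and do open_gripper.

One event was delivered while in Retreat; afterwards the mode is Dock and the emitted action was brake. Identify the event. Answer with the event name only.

try low_battery: (Retreat, low_battery) → (Dock, beep)
try arrived: (Retreat, arrived) → (Retreat, drive_fwd)
try obstacle: (Retreat, obstacle) → (Dock, brake)  ← matches

obstacle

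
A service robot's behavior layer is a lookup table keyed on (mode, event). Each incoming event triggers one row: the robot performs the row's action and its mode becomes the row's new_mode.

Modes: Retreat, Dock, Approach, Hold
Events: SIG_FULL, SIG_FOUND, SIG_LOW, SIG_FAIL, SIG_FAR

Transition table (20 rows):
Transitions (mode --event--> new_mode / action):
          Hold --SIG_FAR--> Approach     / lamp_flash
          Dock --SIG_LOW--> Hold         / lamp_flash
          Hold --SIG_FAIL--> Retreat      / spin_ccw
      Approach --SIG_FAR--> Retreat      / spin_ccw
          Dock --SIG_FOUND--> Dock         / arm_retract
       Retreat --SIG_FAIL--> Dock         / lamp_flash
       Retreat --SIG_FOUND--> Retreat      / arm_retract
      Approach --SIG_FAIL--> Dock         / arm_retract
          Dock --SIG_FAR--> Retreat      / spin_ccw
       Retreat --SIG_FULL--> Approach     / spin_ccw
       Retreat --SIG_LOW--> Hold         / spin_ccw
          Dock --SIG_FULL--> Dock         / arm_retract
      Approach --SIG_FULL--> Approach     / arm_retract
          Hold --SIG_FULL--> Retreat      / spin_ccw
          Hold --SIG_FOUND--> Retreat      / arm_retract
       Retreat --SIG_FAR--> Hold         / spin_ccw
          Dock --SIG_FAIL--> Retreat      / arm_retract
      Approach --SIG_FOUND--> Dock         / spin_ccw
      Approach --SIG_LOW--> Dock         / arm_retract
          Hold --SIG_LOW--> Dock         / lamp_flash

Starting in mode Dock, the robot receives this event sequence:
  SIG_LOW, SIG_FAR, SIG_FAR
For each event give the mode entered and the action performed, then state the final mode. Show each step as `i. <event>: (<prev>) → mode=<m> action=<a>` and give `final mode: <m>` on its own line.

final mode: Retreat

1. SIG_LOW: (Dock) → mode=Hold action=lamp_flash
2. SIG_FAR: (Hold) → mode=Approach action=lamp_flash
3. SIG_FAR: (Approach) → mode=Retreat action=spin_ccw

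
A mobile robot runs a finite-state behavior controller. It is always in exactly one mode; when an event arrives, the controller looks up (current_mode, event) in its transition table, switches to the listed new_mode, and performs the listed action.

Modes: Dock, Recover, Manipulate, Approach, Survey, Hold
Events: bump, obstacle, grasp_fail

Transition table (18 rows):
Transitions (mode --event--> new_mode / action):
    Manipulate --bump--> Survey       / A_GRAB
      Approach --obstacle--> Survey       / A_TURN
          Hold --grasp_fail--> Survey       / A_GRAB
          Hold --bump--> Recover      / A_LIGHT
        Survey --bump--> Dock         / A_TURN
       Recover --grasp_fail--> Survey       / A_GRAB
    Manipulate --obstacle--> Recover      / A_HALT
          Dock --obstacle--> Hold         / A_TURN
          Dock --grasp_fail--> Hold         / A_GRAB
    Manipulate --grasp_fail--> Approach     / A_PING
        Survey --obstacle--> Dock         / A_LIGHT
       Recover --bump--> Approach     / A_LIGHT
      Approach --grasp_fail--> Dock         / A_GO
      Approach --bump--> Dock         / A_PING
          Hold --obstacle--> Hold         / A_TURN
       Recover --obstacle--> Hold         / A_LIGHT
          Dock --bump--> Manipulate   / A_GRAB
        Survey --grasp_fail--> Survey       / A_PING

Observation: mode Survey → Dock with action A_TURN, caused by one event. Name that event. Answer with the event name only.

bump

try bump: (Survey, bump) → (Dock, A_TURN)  ← matches
try obstacle: (Survey, obstacle) → (Dock, A_LIGHT)
try grasp_fail: (Survey, grasp_fail) → (Survey, A_PING)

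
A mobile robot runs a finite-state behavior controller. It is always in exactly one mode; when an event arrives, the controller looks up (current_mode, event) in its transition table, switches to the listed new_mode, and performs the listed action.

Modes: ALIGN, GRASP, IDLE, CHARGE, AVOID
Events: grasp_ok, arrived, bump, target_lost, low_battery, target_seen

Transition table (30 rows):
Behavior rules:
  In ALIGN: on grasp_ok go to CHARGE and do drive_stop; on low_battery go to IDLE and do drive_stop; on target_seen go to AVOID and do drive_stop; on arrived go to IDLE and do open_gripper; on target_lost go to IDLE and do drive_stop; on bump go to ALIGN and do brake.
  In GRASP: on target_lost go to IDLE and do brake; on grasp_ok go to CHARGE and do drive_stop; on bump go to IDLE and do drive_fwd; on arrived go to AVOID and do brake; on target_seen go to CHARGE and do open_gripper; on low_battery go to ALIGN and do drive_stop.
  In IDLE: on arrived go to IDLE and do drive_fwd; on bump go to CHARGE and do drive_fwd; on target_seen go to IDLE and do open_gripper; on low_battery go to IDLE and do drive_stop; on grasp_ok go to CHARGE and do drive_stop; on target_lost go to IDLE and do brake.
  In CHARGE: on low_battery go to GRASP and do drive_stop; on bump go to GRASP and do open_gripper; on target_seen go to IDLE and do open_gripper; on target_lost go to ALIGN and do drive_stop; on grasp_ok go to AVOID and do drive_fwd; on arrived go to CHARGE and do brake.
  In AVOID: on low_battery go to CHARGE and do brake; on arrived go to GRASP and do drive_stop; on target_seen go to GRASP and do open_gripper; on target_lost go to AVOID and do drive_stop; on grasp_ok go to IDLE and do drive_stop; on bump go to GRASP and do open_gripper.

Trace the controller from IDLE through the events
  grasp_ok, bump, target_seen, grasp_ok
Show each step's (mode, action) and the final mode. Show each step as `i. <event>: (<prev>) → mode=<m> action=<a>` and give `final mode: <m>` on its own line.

final mode: AVOID

1. grasp_ok: (IDLE) → mode=CHARGE action=drive_stop
2. bump: (CHARGE) → mode=GRASP action=open_gripper
3. target_seen: (GRASP) → mode=CHARGE action=open_gripper
4. grasp_ok: (CHARGE) → mode=AVOID action=drive_fwd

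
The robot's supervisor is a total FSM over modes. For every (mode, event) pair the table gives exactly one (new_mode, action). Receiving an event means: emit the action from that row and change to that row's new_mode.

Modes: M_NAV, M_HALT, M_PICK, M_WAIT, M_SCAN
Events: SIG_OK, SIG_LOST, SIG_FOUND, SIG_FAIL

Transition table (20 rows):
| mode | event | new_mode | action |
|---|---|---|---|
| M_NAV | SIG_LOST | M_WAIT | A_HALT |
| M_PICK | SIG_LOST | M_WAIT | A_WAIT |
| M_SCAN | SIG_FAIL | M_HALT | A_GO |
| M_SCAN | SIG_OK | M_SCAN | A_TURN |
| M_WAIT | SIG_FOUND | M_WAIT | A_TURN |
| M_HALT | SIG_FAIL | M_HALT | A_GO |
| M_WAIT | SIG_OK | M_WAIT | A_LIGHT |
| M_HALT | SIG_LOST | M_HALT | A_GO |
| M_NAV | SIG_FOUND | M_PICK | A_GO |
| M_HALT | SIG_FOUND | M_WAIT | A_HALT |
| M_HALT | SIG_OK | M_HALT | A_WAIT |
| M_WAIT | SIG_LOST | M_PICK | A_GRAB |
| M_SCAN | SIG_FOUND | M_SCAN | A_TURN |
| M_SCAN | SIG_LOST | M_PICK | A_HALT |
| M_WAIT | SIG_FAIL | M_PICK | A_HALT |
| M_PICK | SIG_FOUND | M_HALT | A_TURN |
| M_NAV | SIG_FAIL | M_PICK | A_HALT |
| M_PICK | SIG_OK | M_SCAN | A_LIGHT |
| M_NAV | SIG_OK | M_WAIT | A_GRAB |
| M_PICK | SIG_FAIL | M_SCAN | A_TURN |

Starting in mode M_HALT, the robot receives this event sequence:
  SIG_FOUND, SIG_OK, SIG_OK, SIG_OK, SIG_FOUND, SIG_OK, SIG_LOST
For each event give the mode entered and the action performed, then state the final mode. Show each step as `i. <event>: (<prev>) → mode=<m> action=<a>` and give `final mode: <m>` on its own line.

final mode: M_PICK

1. SIG_FOUND: (M_HALT) → mode=M_WAIT action=A_HALT
2. SIG_OK: (M_WAIT) → mode=M_WAIT action=A_LIGHT
3. SIG_OK: (M_WAIT) → mode=M_WAIT action=A_LIGHT
4. SIG_OK: (M_WAIT) → mode=M_WAIT action=A_LIGHT
5. SIG_FOUND: (M_WAIT) → mode=M_WAIT action=A_TURN
6. SIG_OK: (M_WAIT) → mode=M_WAIT action=A_LIGHT
7. SIG_LOST: (M_WAIT) → mode=M_PICK action=A_GRAB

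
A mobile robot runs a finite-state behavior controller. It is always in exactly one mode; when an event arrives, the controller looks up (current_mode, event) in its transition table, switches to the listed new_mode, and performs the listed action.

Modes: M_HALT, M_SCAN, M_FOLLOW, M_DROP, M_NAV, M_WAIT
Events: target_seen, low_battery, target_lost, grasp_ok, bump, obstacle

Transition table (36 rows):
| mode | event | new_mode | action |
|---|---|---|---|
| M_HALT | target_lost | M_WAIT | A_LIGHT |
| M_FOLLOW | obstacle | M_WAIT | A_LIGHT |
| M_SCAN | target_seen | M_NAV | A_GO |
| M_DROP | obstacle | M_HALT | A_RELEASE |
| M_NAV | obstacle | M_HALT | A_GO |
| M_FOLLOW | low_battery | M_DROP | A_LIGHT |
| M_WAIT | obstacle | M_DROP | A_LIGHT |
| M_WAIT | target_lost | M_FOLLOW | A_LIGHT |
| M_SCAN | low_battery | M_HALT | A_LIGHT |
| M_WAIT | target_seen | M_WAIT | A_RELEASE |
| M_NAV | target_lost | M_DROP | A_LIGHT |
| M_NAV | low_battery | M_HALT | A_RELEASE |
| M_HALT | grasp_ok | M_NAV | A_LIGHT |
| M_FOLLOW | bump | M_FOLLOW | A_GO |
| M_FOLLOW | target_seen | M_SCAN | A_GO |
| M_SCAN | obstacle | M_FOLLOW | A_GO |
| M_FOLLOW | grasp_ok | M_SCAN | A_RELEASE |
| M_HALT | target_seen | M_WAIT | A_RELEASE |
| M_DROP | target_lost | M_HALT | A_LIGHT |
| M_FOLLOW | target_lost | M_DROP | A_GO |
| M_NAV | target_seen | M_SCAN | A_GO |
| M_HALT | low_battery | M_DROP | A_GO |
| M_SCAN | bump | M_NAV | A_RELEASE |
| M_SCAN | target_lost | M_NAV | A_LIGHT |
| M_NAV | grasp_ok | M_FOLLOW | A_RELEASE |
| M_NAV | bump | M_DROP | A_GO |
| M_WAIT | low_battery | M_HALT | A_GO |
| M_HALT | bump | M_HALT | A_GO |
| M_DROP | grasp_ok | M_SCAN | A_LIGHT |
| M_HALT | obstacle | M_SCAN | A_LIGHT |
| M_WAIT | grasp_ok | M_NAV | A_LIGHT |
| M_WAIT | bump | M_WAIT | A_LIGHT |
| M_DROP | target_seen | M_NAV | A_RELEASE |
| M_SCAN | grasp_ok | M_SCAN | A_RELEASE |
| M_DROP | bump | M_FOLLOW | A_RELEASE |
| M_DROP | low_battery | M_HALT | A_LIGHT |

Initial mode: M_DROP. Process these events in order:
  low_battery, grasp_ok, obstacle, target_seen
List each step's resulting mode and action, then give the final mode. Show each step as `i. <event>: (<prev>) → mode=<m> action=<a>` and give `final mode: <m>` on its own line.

final mode: M_WAIT

1. low_battery: (M_DROP) → mode=M_HALT action=A_LIGHT
2. grasp_ok: (M_HALT) → mode=M_NAV action=A_LIGHT
3. obstacle: (M_NAV) → mode=M_HALT action=A_GO
4. target_seen: (M_HALT) → mode=M_WAIT action=A_RELEASE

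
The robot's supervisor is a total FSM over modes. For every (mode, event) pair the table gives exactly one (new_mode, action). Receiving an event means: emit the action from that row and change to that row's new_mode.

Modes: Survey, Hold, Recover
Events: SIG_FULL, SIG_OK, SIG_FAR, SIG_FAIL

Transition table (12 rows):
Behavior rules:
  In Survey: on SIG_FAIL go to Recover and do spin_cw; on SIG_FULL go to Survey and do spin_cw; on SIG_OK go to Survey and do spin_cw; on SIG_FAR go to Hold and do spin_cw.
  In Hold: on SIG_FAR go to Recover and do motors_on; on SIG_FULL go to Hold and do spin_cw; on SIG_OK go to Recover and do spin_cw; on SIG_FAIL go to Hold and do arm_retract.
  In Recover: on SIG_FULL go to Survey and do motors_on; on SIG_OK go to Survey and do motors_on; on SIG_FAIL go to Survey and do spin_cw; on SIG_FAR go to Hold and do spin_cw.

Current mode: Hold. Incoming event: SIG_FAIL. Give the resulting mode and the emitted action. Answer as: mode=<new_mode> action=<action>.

mode=Hold action=arm_retract

current mode = Hold; filter table to that mode:
  (Hold, SIG_FAR) → (Recover, motors_on)
  (Hold, SIG_FULL) → (Hold, spin_cw)
  (Hold, SIG_OK) → (Recover, spin_cw)
  (Hold, SIG_FAIL) → (Hold, arm_retract)  ← event matches
event = SIG_FAIL selects (Hold, arm_retract)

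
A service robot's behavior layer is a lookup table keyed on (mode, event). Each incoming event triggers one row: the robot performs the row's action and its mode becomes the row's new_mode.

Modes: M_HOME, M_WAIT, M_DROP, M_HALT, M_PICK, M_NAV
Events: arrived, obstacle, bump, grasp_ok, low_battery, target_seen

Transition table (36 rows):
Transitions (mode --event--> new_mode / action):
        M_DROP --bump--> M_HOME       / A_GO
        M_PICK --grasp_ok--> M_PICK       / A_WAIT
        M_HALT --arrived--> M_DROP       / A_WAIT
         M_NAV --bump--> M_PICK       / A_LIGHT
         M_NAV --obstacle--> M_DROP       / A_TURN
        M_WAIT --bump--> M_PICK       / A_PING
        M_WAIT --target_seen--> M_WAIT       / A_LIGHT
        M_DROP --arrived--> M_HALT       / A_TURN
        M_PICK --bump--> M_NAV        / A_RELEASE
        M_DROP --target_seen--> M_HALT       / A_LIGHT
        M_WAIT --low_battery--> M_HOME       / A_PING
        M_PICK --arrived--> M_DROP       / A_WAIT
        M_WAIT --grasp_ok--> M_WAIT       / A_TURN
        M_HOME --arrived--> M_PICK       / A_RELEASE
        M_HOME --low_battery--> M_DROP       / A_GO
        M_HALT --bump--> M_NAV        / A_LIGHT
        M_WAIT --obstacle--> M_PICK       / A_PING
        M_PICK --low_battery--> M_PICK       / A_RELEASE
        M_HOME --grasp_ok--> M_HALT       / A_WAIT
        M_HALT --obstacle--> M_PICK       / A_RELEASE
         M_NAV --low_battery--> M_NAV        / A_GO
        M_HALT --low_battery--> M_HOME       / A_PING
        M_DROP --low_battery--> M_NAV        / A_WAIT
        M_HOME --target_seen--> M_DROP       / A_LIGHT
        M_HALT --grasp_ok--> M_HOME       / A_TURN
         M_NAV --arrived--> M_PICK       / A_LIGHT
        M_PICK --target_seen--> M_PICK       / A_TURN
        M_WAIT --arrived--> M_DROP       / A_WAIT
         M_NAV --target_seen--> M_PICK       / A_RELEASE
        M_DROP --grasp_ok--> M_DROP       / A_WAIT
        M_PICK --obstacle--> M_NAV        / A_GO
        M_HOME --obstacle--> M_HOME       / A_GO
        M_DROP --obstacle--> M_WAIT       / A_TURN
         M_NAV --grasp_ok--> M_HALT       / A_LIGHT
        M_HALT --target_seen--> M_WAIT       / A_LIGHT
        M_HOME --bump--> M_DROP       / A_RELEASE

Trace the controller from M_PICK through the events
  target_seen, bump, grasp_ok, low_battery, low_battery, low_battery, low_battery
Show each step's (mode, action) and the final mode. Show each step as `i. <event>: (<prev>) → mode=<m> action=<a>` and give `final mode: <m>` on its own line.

1. target_seen: (M_PICK) → mode=M_PICK action=A_TURN
2. bump: (M_PICK) → mode=M_NAV action=A_RELEASE
3. grasp_ok: (M_NAV) → mode=M_HALT action=A_LIGHT
4. low_battery: (M_HALT) → mode=M_HOME action=A_PING
5. low_battery: (M_HOME) → mode=M_DROP action=A_GO
6. low_battery: (M_DROP) → mode=M_NAV action=A_WAIT
7. low_battery: (M_NAV) → mode=M_NAV action=A_GO

final mode: M_NAV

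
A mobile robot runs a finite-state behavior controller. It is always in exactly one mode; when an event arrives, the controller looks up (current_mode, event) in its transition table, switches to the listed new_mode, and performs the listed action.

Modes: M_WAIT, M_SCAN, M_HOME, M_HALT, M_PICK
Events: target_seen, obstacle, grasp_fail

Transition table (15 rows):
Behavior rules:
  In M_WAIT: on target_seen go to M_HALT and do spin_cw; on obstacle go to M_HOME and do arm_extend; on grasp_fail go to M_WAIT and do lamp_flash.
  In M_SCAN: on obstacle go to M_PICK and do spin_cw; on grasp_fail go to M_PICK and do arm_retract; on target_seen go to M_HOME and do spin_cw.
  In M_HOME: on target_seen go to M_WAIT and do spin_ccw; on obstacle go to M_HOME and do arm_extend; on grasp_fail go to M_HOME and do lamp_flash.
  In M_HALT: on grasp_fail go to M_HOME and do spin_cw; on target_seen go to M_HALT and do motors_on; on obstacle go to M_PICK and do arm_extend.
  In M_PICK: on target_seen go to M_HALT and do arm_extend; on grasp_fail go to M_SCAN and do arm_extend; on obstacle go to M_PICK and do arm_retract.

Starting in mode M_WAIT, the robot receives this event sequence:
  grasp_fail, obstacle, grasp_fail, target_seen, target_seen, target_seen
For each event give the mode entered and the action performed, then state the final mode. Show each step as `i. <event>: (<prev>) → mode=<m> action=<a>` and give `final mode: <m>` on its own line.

final mode: M_HALT

1. grasp_fail: (M_WAIT) → mode=M_WAIT action=lamp_flash
2. obstacle: (M_WAIT) → mode=M_HOME action=arm_extend
3. grasp_fail: (M_HOME) → mode=M_HOME action=lamp_flash
4. target_seen: (M_HOME) → mode=M_WAIT action=spin_ccw
5. target_seen: (M_WAIT) → mode=M_HALT action=spin_cw
6. target_seen: (M_HALT) → mode=M_HALT action=motors_on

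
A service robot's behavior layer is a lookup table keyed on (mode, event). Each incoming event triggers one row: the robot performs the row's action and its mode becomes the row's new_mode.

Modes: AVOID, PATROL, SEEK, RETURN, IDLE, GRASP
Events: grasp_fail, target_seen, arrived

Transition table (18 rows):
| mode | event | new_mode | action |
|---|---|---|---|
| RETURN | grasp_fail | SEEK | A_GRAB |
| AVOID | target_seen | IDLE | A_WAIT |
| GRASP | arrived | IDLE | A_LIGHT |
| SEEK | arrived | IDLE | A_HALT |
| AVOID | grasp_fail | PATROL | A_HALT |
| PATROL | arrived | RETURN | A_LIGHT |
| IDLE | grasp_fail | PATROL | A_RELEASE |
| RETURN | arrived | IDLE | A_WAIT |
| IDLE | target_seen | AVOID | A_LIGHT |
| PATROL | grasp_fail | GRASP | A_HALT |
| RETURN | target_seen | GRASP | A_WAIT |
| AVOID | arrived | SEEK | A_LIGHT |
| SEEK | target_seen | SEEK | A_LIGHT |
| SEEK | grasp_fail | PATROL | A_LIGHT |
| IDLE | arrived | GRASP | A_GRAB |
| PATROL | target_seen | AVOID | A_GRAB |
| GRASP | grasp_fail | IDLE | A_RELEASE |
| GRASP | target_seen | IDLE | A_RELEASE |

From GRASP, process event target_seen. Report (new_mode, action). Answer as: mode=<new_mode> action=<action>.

mode=IDLE action=A_RELEASE

current mode = GRASP; filter table to that mode:
  (GRASP, arrived) → (IDLE, A_LIGHT)
  (GRASP, grasp_fail) → (IDLE, A_RELEASE)
  (GRASP, target_seen) → (IDLE, A_RELEASE)  ← event matches
event = target_seen selects (IDLE, A_RELEASE)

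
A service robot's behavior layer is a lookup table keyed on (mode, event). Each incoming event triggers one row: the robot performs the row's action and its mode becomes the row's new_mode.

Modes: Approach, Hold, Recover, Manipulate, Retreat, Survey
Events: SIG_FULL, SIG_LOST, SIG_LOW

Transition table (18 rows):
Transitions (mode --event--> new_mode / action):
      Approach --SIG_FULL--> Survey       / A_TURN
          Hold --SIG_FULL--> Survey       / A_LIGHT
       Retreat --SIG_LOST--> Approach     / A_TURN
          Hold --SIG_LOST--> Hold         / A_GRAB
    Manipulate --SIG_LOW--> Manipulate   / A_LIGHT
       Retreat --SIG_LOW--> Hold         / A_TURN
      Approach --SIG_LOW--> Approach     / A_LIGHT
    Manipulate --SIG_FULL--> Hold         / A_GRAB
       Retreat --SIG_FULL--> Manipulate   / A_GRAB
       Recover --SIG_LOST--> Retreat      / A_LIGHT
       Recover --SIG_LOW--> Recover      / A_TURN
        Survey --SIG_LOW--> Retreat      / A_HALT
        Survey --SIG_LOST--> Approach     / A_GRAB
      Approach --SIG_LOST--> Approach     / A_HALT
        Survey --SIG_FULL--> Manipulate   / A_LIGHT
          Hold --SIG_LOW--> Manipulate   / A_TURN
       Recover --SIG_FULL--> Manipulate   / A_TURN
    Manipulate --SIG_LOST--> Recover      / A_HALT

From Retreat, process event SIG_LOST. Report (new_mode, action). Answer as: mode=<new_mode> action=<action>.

mode=Approach action=A_TURN

current mode = Retreat; filter table to that mode:
  (Retreat, SIG_LOST) → (Approach, A_TURN)  ← event matches
  (Retreat, SIG_LOW) → (Hold, A_TURN)
  (Retreat, SIG_FULL) → (Manipulate, A_GRAB)
event = SIG_LOST selects (Approach, A_TURN)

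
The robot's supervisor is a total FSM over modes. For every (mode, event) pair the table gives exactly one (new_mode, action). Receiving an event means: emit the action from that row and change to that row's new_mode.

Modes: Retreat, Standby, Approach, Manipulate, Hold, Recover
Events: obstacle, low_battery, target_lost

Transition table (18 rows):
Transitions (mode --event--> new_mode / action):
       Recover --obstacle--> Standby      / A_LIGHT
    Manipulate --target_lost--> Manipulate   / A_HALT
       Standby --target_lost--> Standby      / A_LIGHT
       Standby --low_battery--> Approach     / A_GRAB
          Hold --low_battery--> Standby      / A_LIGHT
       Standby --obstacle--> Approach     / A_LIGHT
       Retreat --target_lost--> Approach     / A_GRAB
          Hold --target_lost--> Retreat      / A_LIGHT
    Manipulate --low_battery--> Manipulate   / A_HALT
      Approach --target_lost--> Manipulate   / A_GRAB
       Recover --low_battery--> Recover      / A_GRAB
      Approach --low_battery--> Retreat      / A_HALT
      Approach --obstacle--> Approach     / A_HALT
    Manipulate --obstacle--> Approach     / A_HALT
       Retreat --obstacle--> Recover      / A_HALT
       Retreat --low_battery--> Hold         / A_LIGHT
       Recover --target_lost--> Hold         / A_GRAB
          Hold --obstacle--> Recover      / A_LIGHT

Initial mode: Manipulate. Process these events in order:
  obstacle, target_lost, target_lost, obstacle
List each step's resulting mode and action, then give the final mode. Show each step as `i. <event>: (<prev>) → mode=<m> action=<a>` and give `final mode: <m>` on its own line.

1. obstacle: (Manipulate) → mode=Approach action=A_HALT
2. target_lost: (Approach) → mode=Manipulate action=A_GRAB
3. target_lost: (Manipulate) → mode=Manipulate action=A_HALT
4. obstacle: (Manipulate) → mode=Approach action=A_HALT

final mode: Approach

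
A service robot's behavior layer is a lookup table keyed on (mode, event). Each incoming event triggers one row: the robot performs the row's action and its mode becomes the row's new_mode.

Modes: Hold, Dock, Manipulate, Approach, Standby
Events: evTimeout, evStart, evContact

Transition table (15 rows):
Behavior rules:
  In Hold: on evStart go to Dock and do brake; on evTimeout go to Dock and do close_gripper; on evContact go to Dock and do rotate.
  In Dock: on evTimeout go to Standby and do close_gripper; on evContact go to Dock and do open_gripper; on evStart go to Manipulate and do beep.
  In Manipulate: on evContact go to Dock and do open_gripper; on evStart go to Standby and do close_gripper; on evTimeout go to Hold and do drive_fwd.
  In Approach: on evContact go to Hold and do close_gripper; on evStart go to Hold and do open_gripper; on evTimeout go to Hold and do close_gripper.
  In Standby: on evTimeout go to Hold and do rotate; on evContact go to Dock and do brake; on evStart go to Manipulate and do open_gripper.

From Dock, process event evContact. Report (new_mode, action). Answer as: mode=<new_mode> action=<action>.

mode=Dock action=open_gripper

current mode = Dock; filter table to that mode:
  (Dock, evTimeout) → (Standby, close_gripper)
  (Dock, evContact) → (Dock, open_gripper)  ← event matches
  (Dock, evStart) → (Manipulate, beep)
event = evContact selects (Dock, open_gripper)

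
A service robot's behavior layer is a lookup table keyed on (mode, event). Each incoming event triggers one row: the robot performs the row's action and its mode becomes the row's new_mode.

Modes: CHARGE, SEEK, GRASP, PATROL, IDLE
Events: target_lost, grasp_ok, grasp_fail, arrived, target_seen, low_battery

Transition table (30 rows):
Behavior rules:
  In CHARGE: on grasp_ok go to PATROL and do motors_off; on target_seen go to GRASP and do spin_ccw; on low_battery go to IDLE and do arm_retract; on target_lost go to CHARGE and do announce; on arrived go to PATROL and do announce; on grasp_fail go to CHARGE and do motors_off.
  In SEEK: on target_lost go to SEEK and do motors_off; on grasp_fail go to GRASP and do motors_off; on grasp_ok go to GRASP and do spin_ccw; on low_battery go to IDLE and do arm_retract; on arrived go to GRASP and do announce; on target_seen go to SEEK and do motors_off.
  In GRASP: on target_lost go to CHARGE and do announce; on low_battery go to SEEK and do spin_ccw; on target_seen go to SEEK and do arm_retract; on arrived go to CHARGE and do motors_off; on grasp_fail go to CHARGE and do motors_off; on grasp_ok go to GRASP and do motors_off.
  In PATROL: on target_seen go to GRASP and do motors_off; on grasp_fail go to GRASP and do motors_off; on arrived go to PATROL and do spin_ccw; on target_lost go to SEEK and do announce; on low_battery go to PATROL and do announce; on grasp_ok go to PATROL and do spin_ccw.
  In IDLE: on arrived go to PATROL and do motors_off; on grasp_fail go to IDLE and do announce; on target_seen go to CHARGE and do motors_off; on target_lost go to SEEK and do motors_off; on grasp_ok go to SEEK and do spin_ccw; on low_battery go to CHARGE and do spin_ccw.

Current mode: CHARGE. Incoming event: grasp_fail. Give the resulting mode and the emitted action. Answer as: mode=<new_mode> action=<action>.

mode=CHARGE action=motors_off

current mode = CHARGE; filter table to that mode:
  (CHARGE, grasp_ok) → (PATROL, motors_off)
  (CHARGE, target_seen) → (GRASP, spin_ccw)
  (CHARGE, low_battery) → (IDLE, arm_retract)
  (CHARGE, target_lost) → (CHARGE, announce)
  (CHARGE, arrived) → (PATROL, announce)
  (CHARGE, grasp_fail) → (CHARGE, motors_off)  ← event matches
event = grasp_fail selects (CHARGE, motors_off)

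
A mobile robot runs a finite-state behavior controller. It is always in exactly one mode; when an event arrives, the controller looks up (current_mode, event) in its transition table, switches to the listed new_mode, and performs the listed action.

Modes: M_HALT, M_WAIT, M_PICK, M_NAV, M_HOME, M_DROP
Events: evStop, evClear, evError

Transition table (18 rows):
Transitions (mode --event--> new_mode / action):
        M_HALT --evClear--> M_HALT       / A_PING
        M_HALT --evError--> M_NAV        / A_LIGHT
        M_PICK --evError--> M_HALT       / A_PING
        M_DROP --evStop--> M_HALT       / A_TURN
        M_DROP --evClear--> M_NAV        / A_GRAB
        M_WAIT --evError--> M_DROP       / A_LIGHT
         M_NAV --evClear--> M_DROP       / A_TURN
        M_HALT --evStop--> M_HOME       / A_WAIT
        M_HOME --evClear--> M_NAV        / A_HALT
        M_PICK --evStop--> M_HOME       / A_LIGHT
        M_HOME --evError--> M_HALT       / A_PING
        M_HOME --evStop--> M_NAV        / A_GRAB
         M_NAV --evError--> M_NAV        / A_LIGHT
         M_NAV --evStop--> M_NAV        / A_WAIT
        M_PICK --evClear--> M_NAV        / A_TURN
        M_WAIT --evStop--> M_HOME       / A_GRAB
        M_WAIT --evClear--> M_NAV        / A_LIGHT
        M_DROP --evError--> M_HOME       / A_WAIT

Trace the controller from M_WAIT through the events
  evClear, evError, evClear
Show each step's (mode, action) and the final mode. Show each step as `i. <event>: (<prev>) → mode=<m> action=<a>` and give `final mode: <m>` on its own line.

final mode: M_DROP

1. evClear: (M_WAIT) → mode=M_NAV action=A_LIGHT
2. evError: (M_NAV) → mode=M_NAV action=A_LIGHT
3. evClear: (M_NAV) → mode=M_DROP action=A_TURN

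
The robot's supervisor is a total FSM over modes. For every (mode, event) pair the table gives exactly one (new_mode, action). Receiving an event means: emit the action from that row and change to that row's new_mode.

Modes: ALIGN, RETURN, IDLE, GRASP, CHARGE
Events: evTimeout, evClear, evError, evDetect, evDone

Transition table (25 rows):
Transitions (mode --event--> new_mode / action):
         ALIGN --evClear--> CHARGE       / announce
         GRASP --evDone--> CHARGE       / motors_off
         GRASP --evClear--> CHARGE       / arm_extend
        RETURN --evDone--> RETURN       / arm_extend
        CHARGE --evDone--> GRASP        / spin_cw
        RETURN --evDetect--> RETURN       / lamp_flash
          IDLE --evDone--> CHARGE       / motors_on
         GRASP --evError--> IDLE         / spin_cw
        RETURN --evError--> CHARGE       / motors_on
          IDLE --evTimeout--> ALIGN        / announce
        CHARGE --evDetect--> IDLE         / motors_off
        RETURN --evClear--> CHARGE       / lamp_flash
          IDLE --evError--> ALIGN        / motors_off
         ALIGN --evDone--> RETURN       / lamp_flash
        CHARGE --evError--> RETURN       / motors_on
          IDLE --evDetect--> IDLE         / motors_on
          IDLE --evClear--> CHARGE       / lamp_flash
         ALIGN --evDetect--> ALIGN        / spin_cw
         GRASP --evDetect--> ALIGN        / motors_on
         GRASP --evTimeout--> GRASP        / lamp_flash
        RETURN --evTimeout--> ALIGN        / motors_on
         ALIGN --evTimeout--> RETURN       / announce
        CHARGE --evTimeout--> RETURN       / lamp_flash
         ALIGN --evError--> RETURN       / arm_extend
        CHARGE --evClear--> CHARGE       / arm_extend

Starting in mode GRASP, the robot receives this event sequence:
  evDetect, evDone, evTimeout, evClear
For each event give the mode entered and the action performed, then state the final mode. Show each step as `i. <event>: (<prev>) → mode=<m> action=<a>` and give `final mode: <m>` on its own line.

final mode: CHARGE

1. evDetect: (GRASP) → mode=ALIGN action=motors_on
2. evDone: (ALIGN) → mode=RETURN action=lamp_flash
3. evTimeout: (RETURN) → mode=ALIGN action=motors_on
4. evClear: (ALIGN) → mode=CHARGE action=announce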